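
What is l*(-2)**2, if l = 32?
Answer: 128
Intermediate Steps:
l*(-2)**2 = 32*(-2)**2 = 32*4 = 128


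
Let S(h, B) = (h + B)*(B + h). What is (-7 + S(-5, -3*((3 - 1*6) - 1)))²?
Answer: 1764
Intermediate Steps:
S(h, B) = (B + h)² (S(h, B) = (B + h)*(B + h) = (B + h)²)
(-7 + S(-5, -3*((3 - 1*6) - 1)))² = (-7 + (-3*((3 - 1*6) - 1) - 5)²)² = (-7 + (-3*((3 - 6) - 1) - 5)²)² = (-7 + (-3*(-3 - 1) - 5)²)² = (-7 + (-3*(-4) - 5)²)² = (-7 + (12 - 5)²)² = (-7 + 7²)² = (-7 + 49)² = 42² = 1764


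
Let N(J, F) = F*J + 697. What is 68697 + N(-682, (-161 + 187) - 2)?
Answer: 53026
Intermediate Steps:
N(J, F) = 697 + F*J
68697 + N(-682, (-161 + 187) - 2) = 68697 + (697 + ((-161 + 187) - 2)*(-682)) = 68697 + (697 + (26 - 2)*(-682)) = 68697 + (697 + 24*(-682)) = 68697 + (697 - 16368) = 68697 - 15671 = 53026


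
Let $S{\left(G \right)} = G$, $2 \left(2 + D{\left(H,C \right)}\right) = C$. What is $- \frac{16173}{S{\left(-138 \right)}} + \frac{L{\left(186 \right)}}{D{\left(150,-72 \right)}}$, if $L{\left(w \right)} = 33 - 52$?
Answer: $\frac{2707}{23} \approx 117.7$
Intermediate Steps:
$D{\left(H,C \right)} = -2 + \frac{C}{2}$
$L{\left(w \right)} = -19$ ($L{\left(w \right)} = 33 - 52 = -19$)
$- \frac{16173}{S{\left(-138 \right)}} + \frac{L{\left(186 \right)}}{D{\left(150,-72 \right)}} = - \frac{16173}{-138} - \frac{19}{-2 + \frac{1}{2} \left(-72\right)} = \left(-16173\right) \left(- \frac{1}{138}\right) - \frac{19}{-2 - 36} = \frac{5391}{46} - \frac{19}{-38} = \frac{5391}{46} - - \frac{1}{2} = \frac{5391}{46} + \frac{1}{2} = \frac{2707}{23}$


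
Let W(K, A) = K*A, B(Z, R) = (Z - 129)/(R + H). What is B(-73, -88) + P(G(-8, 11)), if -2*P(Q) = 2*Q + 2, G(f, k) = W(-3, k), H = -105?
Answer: 6378/193 ≈ 33.047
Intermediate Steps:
B(Z, R) = (-129 + Z)/(-105 + R) (B(Z, R) = (Z - 129)/(R - 105) = (-129 + Z)/(-105 + R))
W(K, A) = A*K
G(f, k) = -3*k (G(f, k) = k*(-3) = -3*k)
P(Q) = -1 - Q (P(Q) = -(2*Q + 2)/2 = -(2 + 2*Q)/2 = -1 - Q)
B(-73, -88) + P(G(-8, 11)) = (-129 - 73)/(-105 - 88) + (-1 - (-3)*11) = -202/(-193) + (-1 - 1*(-33)) = -1/193*(-202) + (-1 + 33) = 202/193 + 32 = 6378/193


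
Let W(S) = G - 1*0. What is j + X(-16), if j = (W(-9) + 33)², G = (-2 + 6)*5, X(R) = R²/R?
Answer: 2793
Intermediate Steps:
X(R) = R
G = 20 (G = 4*5 = 20)
W(S) = 20 (W(S) = 20 - 1*0 = 20 + 0 = 20)
j = 2809 (j = (20 + 33)² = 53² = 2809)
j + X(-16) = 2809 - 16 = 2793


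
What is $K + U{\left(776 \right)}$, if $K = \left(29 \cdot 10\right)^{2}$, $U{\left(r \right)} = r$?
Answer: $84876$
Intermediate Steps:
$K = 84100$ ($K = 290^{2} = 84100$)
$K + U{\left(776 \right)} = 84100 + 776 = 84876$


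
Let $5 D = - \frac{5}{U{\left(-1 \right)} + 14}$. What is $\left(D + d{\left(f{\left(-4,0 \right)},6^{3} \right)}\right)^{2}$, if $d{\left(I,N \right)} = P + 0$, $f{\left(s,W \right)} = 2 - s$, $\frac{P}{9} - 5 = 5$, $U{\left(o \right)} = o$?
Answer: $\frac{1366561}{169} \approx 8086.2$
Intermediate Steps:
$P = 90$ ($P = 45 + 9 \cdot 5 = 45 + 45 = 90$)
$d{\left(I,N \right)} = 90$ ($d{\left(I,N \right)} = 90 + 0 = 90$)
$D = - \frac{1}{13}$ ($D = \frac{\left(-5\right) \frac{1}{-1 + 14}}{5} = \frac{\left(-5\right) \frac{1}{13}}{5} = \frac{1}{5} \left(- \frac{5}{13}\right) = - \frac{1}{13} \approx -0.076923$)
$\left(D + d{\left(f{\left(-4,0 \right)},6^{3} \right)}\right)^{2} = \left(- \frac{1}{13} + 90\right)^{2} = \left(\frac{1169}{13}\right)^{2} = \frac{1366561}{169}$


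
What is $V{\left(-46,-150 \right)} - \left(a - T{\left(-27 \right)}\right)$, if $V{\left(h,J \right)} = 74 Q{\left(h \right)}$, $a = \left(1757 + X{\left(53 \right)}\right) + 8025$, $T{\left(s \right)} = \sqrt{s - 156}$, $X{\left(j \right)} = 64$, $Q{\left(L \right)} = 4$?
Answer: $-9550 + i \sqrt{183} \approx -9550.0 + 13.528 i$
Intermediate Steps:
$T{\left(s \right)} = \sqrt{-156 + s}$
$a = 9846$ ($a = \left(1757 + 64\right) + 8025 = 1821 + 8025 = 9846$)
$V{\left(h,J \right)} = 296$ ($V{\left(h,J \right)} = 74 \cdot 4 = 296$)
$V{\left(-46,-150 \right)} - \left(a - T{\left(-27 \right)}\right) = 296 + \left(\sqrt{-156 - 27} - 9846\right) = 296 - \left(9846 - \sqrt{-183}\right) = 296 - \left(9846 - i \sqrt{183}\right) = -9550 + i \sqrt{183}$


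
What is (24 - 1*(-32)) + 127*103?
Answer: 13137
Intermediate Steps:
(24 - 1*(-32)) + 127*103 = (24 + 32) + 13081 = 56 + 13081 = 13137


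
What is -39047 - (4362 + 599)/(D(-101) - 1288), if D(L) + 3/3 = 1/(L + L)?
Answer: -10166016691/260379 ≈ -39043.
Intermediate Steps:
D(L) = -1 + 1/(2*L) (D(L) = -1 + 1/(L + L) = -1 + 1/(2*L))
-39047 - (4362 + 599)/(D(-101) - 1288) = -39047 - (4362 + 599)/((½ - 1*(-101))/(-101) - 1288) = -39047 - 4961/(-(½ + 101)/101 - 1288) = -39047 - 4961/(-1/101*203/2 - 1288) = -39047 - 4961/(-203/202 - 1288) = -39047 - 4961/(-260379/202) = -39047 - 4961*(-202)/260379 = -39047 - 1*(-1002122/260379) = -39047 + 1002122/260379 = -10166016691/260379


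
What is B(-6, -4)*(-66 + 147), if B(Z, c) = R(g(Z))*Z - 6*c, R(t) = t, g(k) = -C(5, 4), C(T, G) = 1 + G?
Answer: 4374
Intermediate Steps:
g(k) = -5 (g(k) = -(1 + 4) = -1*5 = -5)
B(Z, c) = -6*c - 5*Z (B(Z, c) = -5*Z - 6*c = -6*c - 5*Z)
B(-6, -4)*(-66 + 147) = (-6*(-4) - 5*(-6))*(-66 + 147) = (24 + 30)*81 = 54*81 = 4374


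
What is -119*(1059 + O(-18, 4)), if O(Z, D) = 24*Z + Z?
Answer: -72471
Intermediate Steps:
O(Z, D) = 25*Z
-119*(1059 + O(-18, 4)) = -119*(1059 + 25*(-18)) = -119*(1059 - 450) = -119*609 = -72471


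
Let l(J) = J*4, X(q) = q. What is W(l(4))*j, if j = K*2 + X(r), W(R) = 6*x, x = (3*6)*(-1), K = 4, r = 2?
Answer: -1080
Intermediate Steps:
l(J) = 4*J
x = -18 (x = 18*(-1) = -18)
W(R) = -108 (W(R) = 6*(-18) = -108)
j = 10 (j = 4*2 + 2 = 8 + 2 = 10)
W(l(4))*j = -108*10 = -1080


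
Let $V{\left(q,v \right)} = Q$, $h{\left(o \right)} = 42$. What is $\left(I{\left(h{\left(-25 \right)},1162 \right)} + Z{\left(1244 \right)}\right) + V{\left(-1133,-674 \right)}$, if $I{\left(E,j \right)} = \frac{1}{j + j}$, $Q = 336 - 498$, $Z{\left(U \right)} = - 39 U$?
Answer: $- \frac{113127671}{2324} \approx -48678.0$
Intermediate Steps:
$Q = -162$
$V{\left(q,v \right)} = -162$
$I{\left(E,j \right)} = \frac{1}{2 j}$
$\left(I{\left(h{\left(-25 \right)},1162 \right)} + Z{\left(1244 \right)}\right) + V{\left(-1133,-674 \right)} = \left(\frac{1}{2 \cdot 1162} - 48516\right) - 162 = \left(\frac{1}{2} \cdot \frac{1}{1162} - 48516\right) - 162 = \left(\frac{1}{2324} - 48516\right) - 162 = - \frac{112751183}{2324} - 162 = - \frac{113127671}{2324}$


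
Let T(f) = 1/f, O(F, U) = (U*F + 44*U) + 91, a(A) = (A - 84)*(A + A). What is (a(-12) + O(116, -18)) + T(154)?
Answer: -74689/154 ≈ -484.99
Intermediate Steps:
a(A) = 2*A*(-84 + A) (a(A) = (-84 + A)*(2*A) = 2*A*(-84 + A))
O(F, U) = 91 + 44*U + F*U (O(F, U) = (F*U + 44*U) + 91 = (44*U + F*U) + 91 = 91 + 44*U + F*U)
(a(-12) + O(116, -18)) + T(154) = (2*(-12)*(-84 - 12) + (91 + 44*(-18) + 116*(-18))) + 1/154 = (2*(-12)*(-96) + (91 - 792 - 2088)) + 1/154 = (2304 - 2789) + 1/154 = -485 + 1/154 = -74689/154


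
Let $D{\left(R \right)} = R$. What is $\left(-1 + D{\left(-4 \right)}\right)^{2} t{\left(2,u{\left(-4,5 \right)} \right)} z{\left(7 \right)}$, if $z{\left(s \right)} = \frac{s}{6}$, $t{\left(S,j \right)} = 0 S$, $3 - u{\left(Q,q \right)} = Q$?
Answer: $0$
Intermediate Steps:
$u{\left(Q,q \right)} = 3 - Q$
$t{\left(S,j \right)} = 0$
$z{\left(s \right)} = \frac{s}{6}$ ($z{\left(s \right)} = s \frac{1}{6} = \frac{s}{6}$)
$\left(-1 + D{\left(-4 \right)}\right)^{2} t{\left(2,u{\left(-4,5 \right)} \right)} z{\left(7 \right)} = \left(-1 - 4\right)^{2} \cdot 0 \cdot \frac{1}{6} \cdot 7 = \left(-5\right)^{2} \cdot 0 \cdot \frac{7}{6} = 25 \cdot 0 \cdot \frac{7}{6} = 0 \cdot \frac{7}{6} = 0$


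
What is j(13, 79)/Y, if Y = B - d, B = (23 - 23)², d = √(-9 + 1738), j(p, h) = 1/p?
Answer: -√1729/22477 ≈ -0.0018499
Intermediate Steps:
d = √1729 ≈ 41.581
B = 0 (B = 0² = 0)
Y = -√1729 (Y = 0 - √1729 = -√1729 ≈ -41.581)
j(13, 79)/Y = 1/(13*((-√1729))) = (-√1729/1729)/13 = -√1729/22477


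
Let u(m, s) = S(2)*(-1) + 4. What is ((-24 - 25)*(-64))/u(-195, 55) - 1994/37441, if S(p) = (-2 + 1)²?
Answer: 117408994/112323 ≈ 1045.3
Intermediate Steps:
S(p) = 1 (S(p) = (-1)² = 1)
u(m, s) = 3 (u(m, s) = 1*(-1) + 4 = -1 + 4 = 3)
((-24 - 25)*(-64))/u(-195, 55) - 1994/37441 = ((-24 - 25)*(-64))/3 - 1994/37441 = -49*(-64)*(⅓) - 1994*1/37441 = 3136*(⅓) - 1994/37441 = 3136/3 - 1994/37441 = 117408994/112323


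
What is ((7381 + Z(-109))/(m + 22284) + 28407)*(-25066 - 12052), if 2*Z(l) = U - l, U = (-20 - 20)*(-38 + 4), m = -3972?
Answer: -19308675939241/18312 ≈ -1.0544e+9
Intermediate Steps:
U = 1360 (U = -40*(-34) = 1360)
Z(l) = 680 - l/2 (Z(l) = (1360 - l)/2 = 680 - l/2)
((7381 + Z(-109))/(m + 22284) + 28407)*(-25066 - 12052) = ((7381 + (680 - ½*(-109)))/(-3972 + 22284) + 28407)*(-25066 - 12052) = ((7381 + (680 + 109/2))/18312 + 28407)*(-37118) = ((7381 + 1469/2)*(1/18312) + 28407)*(-37118) = ((16231/2)*(1/18312) + 28407)*(-37118) = (16231/36624 + 28407)*(-37118) = (1040394199/36624)*(-37118) = -19308675939241/18312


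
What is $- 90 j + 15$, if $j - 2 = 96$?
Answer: $-8805$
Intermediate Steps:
$j = 98$ ($j = 2 + 96 = 98$)
$- 90 j + 15 = \left(-90\right) 98 + 15 = -8820 + 15 = -8805$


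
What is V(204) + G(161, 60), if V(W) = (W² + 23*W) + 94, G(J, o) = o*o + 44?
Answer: 50046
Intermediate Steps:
G(J, o) = 44 + o² (G(J, o) = o² + 44 = 44 + o²)
V(W) = 94 + W² + 23*W
V(204) + G(161, 60) = (94 + 204² + 23*204) + (44 + 60²) = (94 + 41616 + 4692) + (44 + 3600) = 46402 + 3644 = 50046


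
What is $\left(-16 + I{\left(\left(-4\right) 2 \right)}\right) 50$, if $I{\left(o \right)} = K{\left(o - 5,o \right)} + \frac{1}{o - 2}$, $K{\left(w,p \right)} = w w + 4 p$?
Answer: $6045$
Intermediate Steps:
$K{\left(w,p \right)} = w^{2} + 4 p$
$I{\left(o \right)} = \left(-5 + o\right)^{2} + \frac{1}{-2 + o} + 4 o$ ($I{\left(o \right)} = \left(\left(o - 5\right)^{2} + 4 o\right) + \frac{1}{o - 2} = \left(\left(-5 + o\right)^{2} + 4 o\right) + \frac{1}{-2 + o} = \left(-5 + o\right)^{2} + \frac{1}{-2 + o} + 4 o$)
$\left(-16 + I{\left(\left(-4\right) 2 \right)}\right) 50 = \left(-16 + \frac{-49 + \left(\left(-4\right) 2\right)^{3} - 8 \left(\left(-4\right) 2\right)^{2} + 37 \left(\left(-4\right) 2\right)}{-2 - 8}\right) 50 = \left(-16 + \frac{-49 + \left(-8\right)^{3} - 8 \left(-8\right)^{2} + 37 \left(-8\right)}{-2 - 8}\right) 50 = \left(-16 + \frac{-49 - 512 - 512 - 296}{-10}\right) 50 = \left(-16 - \frac{-49 - 512 - 512 - 296}{10}\right) 50 = \left(-16 - - \frac{1369}{10}\right) 50 = \left(-16 + \frac{1369}{10}\right) 50 = \frac{1209}{10} \cdot 50 = 6045$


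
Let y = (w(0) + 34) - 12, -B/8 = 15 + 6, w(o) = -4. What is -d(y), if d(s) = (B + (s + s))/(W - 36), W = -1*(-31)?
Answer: -132/5 ≈ -26.400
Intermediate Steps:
B = -168 (B = -8*(15 + 6) = -8*21 = -168)
W = 31
y = 18 (y = (-4 + 34) - 12 = 30 - 12 = 18)
d(s) = 168/5 - 2*s/5 (d(s) = (-168 + (s + s))/(31 - 36) = (-168 + 2*s)/(-5) = (-168 + 2*s)*(-⅕) = 168/5 - 2*s/5)
-d(y) = -(168/5 - ⅖*18) = -(168/5 - 36/5) = -1*132/5 = -132/5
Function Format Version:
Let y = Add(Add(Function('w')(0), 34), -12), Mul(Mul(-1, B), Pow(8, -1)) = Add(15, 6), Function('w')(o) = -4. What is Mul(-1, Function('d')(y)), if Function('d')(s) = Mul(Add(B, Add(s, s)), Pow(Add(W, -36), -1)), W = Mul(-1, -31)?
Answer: Rational(-132, 5) ≈ -26.400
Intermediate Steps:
B = -168 (B = Mul(-8, Add(15, 6)) = Mul(-8, 21) = -168)
W = 31
y = 18 (y = Add(Add(-4, 34), -12) = Add(30, -12) = 18)
Function('d')(s) = Add(Rational(168, 5), Mul(Rational(-2, 5), s)) (Function('d')(s) = Mul(Add(-168, Add(s, s)), Pow(Add(31, -36), -1)) = Mul(Add(-168, Mul(2, s)), Pow(-5, -1)) = Mul(Add(-168, Mul(2, s)), Rational(-1, 5)) = Add(Rational(168, 5), Mul(Rational(-2, 5), s)))
Mul(-1, Function('d')(y)) = Mul(-1, Add(Rational(168, 5), Mul(Rational(-2, 5), 18))) = Mul(-1, Add(Rational(168, 5), Rational(-36, 5))) = Mul(-1, Rational(132, 5)) = Rational(-132, 5)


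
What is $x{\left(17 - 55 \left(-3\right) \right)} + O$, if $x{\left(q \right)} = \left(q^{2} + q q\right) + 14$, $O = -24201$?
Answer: $42061$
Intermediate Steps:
$x{\left(q \right)} = 14 + 2 q^{2}$ ($x{\left(q \right)} = \left(q^{2} + q^{2}\right) + 14 = 2 q^{2} + 14 = 14 + 2 q^{2}$)
$x{\left(17 - 55 \left(-3\right) \right)} + O = \left(14 + 2 \left(17 - 55 \left(-3\right)\right)^{2}\right) - 24201 = \left(14 + 2 \left(17 - -165\right)^{2}\right) - 24201 = \left(14 + 2 \left(17 + 165\right)^{2}\right) - 24201 = \left(14 + 2 \cdot 182^{2}\right) - 24201 = \left(14 + 2 \cdot 33124\right) - 24201 = \left(14 + 66248\right) - 24201 = 66262 - 24201 = 42061$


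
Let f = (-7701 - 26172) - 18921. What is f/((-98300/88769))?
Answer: 2343235293/49150 ≈ 47675.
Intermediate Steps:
f = -52794 (f = -33873 - 18921 = -52794)
f/((-98300/88769)) = -52794/((-98300/88769)) = -52794/((-98300*1/88769)) = -52794/(-98300/88769) = -52794*(-88769/98300) = 2343235293/49150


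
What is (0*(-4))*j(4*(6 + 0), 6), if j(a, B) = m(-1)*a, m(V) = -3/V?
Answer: 0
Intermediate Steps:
j(a, B) = 3*a (j(a, B) = (-3/(-1))*a = (-3*(-1))*a = 3*a)
(0*(-4))*j(4*(6 + 0), 6) = (0*(-4))*(3*(4*(6 + 0))) = 0*(3*(4*6)) = 0*(3*24) = 0*72 = 0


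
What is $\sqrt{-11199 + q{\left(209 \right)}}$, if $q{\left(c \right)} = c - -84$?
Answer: $i \sqrt{10906} \approx 104.43 i$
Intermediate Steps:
$q{\left(c \right)} = 84 + c$ ($q{\left(c \right)} = c + 84 = 84 + c$)
$\sqrt{-11199 + q{\left(209 \right)}} = \sqrt{-11199 + \left(84 + 209\right)} = \sqrt{-11199 + 293} = \sqrt{-10906} = i \sqrt{10906}$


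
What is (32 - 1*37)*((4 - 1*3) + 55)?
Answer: -280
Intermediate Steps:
(32 - 1*37)*((4 - 1*3) + 55) = (32 - 37)*((4 - 3) + 55) = -5*(1 + 55) = -5*56 = -280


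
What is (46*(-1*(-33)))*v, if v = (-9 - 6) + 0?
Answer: -22770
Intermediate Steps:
v = -15 (v = -15 + 0 = -15)
(46*(-1*(-33)))*v = (46*(-1*(-33)))*(-15) = (46*33)*(-15) = 1518*(-15) = -22770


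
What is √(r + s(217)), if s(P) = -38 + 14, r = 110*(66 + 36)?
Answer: 6*√311 ≈ 105.81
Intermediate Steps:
r = 11220 (r = 110*102 = 11220)
s(P) = -24
√(r + s(217)) = √(11220 - 24) = √11196 = 6*√311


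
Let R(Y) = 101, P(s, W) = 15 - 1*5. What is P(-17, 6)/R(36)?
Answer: 10/101 ≈ 0.099010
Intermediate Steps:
P(s, W) = 10 (P(s, W) = 15 - 5 = 10)
P(-17, 6)/R(36) = 10/101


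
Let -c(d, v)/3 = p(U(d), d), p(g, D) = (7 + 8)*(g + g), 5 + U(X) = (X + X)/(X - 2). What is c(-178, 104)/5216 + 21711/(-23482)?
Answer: -1669648/1913783 ≈ -0.87243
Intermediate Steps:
U(X) = -5 + 2*X/(-2 + X) (U(X) = -5 + (X + X)/(X - 2) = -5 + (2*X)/(-2 + X) = -5 + 2*X/(-2 + X))
p(g, D) = 30*g (p(g, D) = 15*(2*g) = 30*g)
c(d, v) = -90*(10 - 3*d)/(-2 + d)
c(-178, 104)/5216 + 21711/(-23482) = (90*(-10 + 3*(-178))/(-2 - 178))/5216 + 21711/(-23482) = (90*(-10 - 534)/(-180))*(1/5216) + 21711*(-1/23482) = (90*(-1/180)*(-544))*(1/5216) - 21711/23482 = 272*(1/5216) - 21711/23482 = 17/326 - 21711/23482 = -1669648/1913783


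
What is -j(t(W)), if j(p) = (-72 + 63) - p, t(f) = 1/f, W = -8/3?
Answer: 69/8 ≈ 8.6250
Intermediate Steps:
W = -8/3 ≈ -2.6667
j(p) = -9 - p
-j(t(W)) = -(-9 - 1/(-8/3)) = -(-9 - 1*(-3/8)) = -(-9 + 3/8) = -1*(-69/8) = 69/8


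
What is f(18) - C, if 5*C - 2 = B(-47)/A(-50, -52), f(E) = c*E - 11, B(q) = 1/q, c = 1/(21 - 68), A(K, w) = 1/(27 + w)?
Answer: -2794/235 ≈ -11.889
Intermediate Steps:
c = -1/47 (c = 1/(-47) = -1/47 ≈ -0.021277)
f(E) = -11 - E/47 (f(E) = -E/47 - 11 = -11 - E/47)
C = 119/235 (C = 2/5 + (1/((-47)*(1/(27 - 52))))/5 = 2/5 + (-1/(47*(1/(-25))))/5 = 2/5 + (-1/(47*(-1/25)))/5 = 2/5 + (-1/47*(-25))/5 = 2/5 + (1/5)*(25/47) = 2/5 + 5/47 = 119/235 ≈ 0.50638)
f(18) - C = (-11 - 1/47*18) - 1*119/235 = (-11 - 18/47) - 119/235 = -535/47 - 119/235 = -2794/235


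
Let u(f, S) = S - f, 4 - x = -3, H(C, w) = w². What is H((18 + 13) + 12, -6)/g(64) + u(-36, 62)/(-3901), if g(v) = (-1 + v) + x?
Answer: 66788/136535 ≈ 0.48916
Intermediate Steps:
x = 7 (x = 4 - 1*(-3) = 4 + 3 = 7)
g(v) = 6 + v (g(v) = (-1 + v) + 7 = 6 + v)
H((18 + 13) + 12, -6)/g(64) + u(-36, 62)/(-3901) = (-6)²/(6 + 64) + (62 - 1*(-36))/(-3901) = 36/70 + (62 + 36)*(-1/3901) = 36*(1/70) + 98*(-1/3901) = 18/35 - 98/3901 = 66788/136535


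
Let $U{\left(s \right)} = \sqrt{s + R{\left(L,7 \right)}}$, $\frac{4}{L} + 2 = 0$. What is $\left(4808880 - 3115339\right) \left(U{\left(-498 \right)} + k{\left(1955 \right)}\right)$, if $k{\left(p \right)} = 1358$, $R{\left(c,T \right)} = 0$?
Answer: $2299828678 + 1693541 i \sqrt{498} \approx 2.2998 \cdot 10^{9} + 3.7793 \cdot 10^{7} i$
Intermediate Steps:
$L = -2$ ($L = \frac{4}{-2 + 0} = \frac{4}{-2} = 4 \left(- \frac{1}{2}\right) = -2$)
$U{\left(s \right)} = \sqrt{s}$ ($U{\left(s \right)} = \sqrt{s + 0} = \sqrt{s}$)
$\left(4808880 - 3115339\right) \left(U{\left(-498 \right)} + k{\left(1955 \right)}\right) = \left(4808880 - 3115339\right) \left(\sqrt{-498} + 1358\right) = 1693541 \left(i \sqrt{498} + 1358\right) = 1693541 \left(1358 + i \sqrt{498}\right) = 2299828678 + 1693541 i \sqrt{498}$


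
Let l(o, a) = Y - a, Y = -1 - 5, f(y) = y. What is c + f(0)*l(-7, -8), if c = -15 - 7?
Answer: -22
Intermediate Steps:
c = -22
Y = -6
l(o, a) = -6 - a
c + f(0)*l(-7, -8) = -22 + 0*(-6 - 1*(-8)) = -22 + 0*(-6 + 8) = -22 + 0*2 = -22 + 0 = -22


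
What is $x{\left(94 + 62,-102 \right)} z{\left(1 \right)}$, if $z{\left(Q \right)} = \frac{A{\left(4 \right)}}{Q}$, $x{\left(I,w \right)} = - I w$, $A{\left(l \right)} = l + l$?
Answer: $127296$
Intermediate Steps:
$A{\left(l \right)} = 2 l$
$x{\left(I,w \right)} = - I w$
$z{\left(Q \right)} = \frac{8}{Q}$ ($z{\left(Q \right)} = \frac{2 \cdot 4}{Q} = \frac{8}{Q}$)
$x{\left(94 + 62,-102 \right)} z{\left(1 \right)} = \left(-1\right) \left(94 + 62\right) \left(-102\right) \frac{8}{1} = \left(-1\right) 156 \left(-102\right) 8 \cdot 1 = 15912 \cdot 8 = 127296$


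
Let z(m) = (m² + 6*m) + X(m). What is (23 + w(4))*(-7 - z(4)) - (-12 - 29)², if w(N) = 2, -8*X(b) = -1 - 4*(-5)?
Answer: -22373/8 ≈ -2796.6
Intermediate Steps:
X(b) = -19/8 (X(b) = -(-1 - 4*(-5))/8 = -(-1 + 20)/8 = -⅛*19 = -19/8)
z(m) = -19/8 + m² + 6*m (z(m) = (m² + 6*m) - 19/8 = -19/8 + m² + 6*m)
(23 + w(4))*(-7 - z(4)) - (-12 - 29)² = (23 + 2)*(-7 - (-19/8 + 4² + 6*4)) - (-12 - 29)² = 25*(-7 - (-19/8 + 16 + 24)) - 1*(-41)² = 25*(-7 - 1*301/8) - 1*1681 = 25*(-7 - 301/8) - 1681 = 25*(-357/8) - 1681 = -8925/8 - 1681 = -22373/8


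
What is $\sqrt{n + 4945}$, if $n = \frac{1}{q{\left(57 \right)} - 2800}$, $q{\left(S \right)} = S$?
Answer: $\frac{3 \sqrt{4134046618}}{2743} \approx 70.321$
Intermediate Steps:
$n = - \frac{1}{2743}$ ($n = \frac{1}{57 - 2800} = \frac{1}{-2743} = - \frac{1}{2743} \approx -0.00036456$)
$\sqrt{n + 4945} = \sqrt{- \frac{1}{2743} + 4945} = \sqrt{\frac{13564134}{2743}} = \frac{3 \sqrt{4134046618}}{2743}$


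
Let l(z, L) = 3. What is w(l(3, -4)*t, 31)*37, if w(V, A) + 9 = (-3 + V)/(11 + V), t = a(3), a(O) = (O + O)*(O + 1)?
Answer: -25086/83 ≈ -302.24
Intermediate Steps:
a(O) = 2*O*(1 + O) (a(O) = (2*O)*(1 + O) = 2*O*(1 + O))
t = 24 (t = 2*3*(1 + 3) = 2*3*4 = 24)
w(V, A) = -9 + (-3 + V)/(11 + V)
w(l(3, -4)*t, 31)*37 = (2*(-51 - 12*24)/(11 + 3*24))*37 = (2*(-51 - 4*72)/(11 + 72))*37 = (2*(-51 - 288)/83)*37 = (2*(1/83)*(-339))*37 = -678/83*37 = -25086/83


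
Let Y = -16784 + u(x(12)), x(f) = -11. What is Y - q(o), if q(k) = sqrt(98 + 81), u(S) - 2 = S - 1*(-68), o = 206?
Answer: -16725 - sqrt(179) ≈ -16738.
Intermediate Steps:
u(S) = 70 + S (u(S) = 2 + (S - 1*(-68)) = 2 + (S + 68) = 2 + (68 + S) = 70 + S)
Y = -16725 (Y = -16784 + (70 - 11) = -16784 + 59 = -16725)
q(k) = sqrt(179)
Y - q(o) = -16725 - sqrt(179)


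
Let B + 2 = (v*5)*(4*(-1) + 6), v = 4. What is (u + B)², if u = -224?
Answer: 34596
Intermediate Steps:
B = 38 (B = -2 + (4*5)*(4*(-1) + 6) = -2 + 20*(-4 + 6) = -2 + 20*2 = -2 + 40 = 38)
(u + B)² = (-224 + 38)² = (-186)² = 34596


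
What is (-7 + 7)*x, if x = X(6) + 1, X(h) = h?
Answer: 0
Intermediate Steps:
x = 7 (x = 6 + 1 = 7)
(-7 + 7)*x = (-7 + 7)*7 = 0*7 = 0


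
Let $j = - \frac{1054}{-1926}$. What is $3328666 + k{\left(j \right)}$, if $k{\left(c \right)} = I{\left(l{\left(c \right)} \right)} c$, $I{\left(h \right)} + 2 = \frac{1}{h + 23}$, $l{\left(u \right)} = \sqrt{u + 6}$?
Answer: $\frac{1612759748109611}{484506486} - \frac{527 \sqrt{674635}}{161502162} \approx 3.3287 \cdot 10^{6}$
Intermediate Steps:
$j = \frac{527}{963}$ ($j = \left(-1054\right) \left(- \frac{1}{1926}\right) = \frac{527}{963} \approx 0.54725$)
$l{\left(u \right)} = \sqrt{6 + u}$
$I{\left(h \right)} = -2 + \frac{1}{23 + h}$ ($I{\left(h \right)} = -2 + \frac{1}{h + 23} = -2 + \frac{1}{23 + h}$)
$k{\left(c \right)} = \frac{c \left(-45 - 2 \sqrt{6 + c}\right)}{23 + \sqrt{6 + c}}$ ($k{\left(c \right)} = \frac{-45 - 2 \sqrt{6 + c}}{23 + \sqrt{6 + c}} c = \frac{c \left(-45 - 2 \sqrt{6 + c}\right)}{23 + \sqrt{6 + c}}$)
$3328666 + k{\left(j \right)} = 3328666 - \frac{527 \left(45 + 2 \sqrt{6 + \frac{527}{963}}\right)}{963 \left(23 + \sqrt{6 + \frac{527}{963}}\right)} = 3328666 - \frac{527 \left(45 + 2 \sqrt{\frac{6305}{963}}\right)}{963 \left(23 + \sqrt{\frac{6305}{963}}\right)} = 3328666 - \frac{527 \left(45 + 2 \frac{\sqrt{674635}}{321}\right)}{963 \left(23 + \frac{\sqrt{674635}}{321}\right)} = 3328666 - \frac{527 \left(45 + \frac{2 \sqrt{674635}}{321}\right)}{963 \left(23 + \frac{\sqrt{674635}}{321}\right)}$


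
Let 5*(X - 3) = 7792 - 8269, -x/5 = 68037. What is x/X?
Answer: 566975/154 ≈ 3681.7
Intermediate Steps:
x = -340185 (x = -5*68037 = -340185)
X = -462/5 (X = 3 + (7792 - 8269)/5 = 3 + (⅕)*(-477) = 3 - 477/5 = -462/5 ≈ -92.400)
x/X = -340185/(-462/5) = -340185*(-5/462) = 566975/154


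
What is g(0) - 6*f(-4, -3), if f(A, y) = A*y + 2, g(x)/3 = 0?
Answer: -84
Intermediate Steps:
g(x) = 0 (g(x) = 3*0 = 0)
f(A, y) = 2 + A*y
g(0) - 6*f(-4, -3) = 0 - 6*(2 - 4*(-3)) = 0 - 6*(2 + 12) = 0 - 6*14 = 0 - 84 = -84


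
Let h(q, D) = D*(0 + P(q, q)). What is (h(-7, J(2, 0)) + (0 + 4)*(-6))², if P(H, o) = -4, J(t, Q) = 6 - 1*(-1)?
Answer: 2704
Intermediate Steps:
J(t, Q) = 7 (J(t, Q) = 6 + 1 = 7)
h(q, D) = -4*D (h(q, D) = D*(0 - 4) = D*(-4) = -4*D)
(h(-7, J(2, 0)) + (0 + 4)*(-6))² = (-4*7 + (0 + 4)*(-6))² = (-28 + 4*(-6))² = (-28 - 24)² = (-52)² = 2704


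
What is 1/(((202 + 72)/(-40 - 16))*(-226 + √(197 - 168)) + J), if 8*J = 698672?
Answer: 69336792/6132130482295 + 3836*√29/6132130482295 ≈ 1.1311e-5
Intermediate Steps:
J = 87334 (J = (⅛)*698672 = 87334)
1/(((202 + 72)/(-40 - 16))*(-226 + √(197 - 168)) + J) = 1/(((202 + 72)/(-40 - 16))*(-226 + √(197 - 168)) + 87334) = 1/((274/(-56))*(-226 + √29) + 87334) = 1/((274*(-1/56))*(-226 + √29) + 87334) = 1/(-137*(-226 + √29)/28 + 87334) = 1/((15481/14 - 137*√29/28) + 87334) = 1/(1238157/14 - 137*√29/28)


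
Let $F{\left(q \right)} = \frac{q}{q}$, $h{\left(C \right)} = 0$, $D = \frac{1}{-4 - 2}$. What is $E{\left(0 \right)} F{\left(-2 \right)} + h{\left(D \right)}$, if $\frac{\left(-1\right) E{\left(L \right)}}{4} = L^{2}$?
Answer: $0$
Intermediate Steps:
$D = - \frac{1}{6}$ ($D = \frac{1}{-6} = - \frac{1}{6} \approx -0.16667$)
$F{\left(q \right)} = 1$
$E{\left(L \right)} = - 4 L^{2}$
$E{\left(0 \right)} F{\left(-2 \right)} + h{\left(D \right)} = - 4 \cdot 0^{2} \cdot 1 + 0 = \left(-4\right) 0 \cdot 1 + 0 = 0 \cdot 1 + 0 = 0 + 0 = 0$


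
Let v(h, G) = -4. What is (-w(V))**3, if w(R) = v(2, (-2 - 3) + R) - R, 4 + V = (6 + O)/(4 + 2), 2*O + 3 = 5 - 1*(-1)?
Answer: 125/64 ≈ 1.9531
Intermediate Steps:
O = 3/2 (O = -3/2 + (5 - 1*(-1))/2 = -3/2 + (5 + 1)/2 = -3/2 + (1/2)*6 = -3/2 + 3 = 3/2 ≈ 1.5000)
V = -11/4 (V = -4 + (6 + 3/2)/(4 + 2) = -4 + (15/2)/6 = -4 + (15/2)*(1/6) = -4 + 5/4 = -11/4 ≈ -2.7500)
w(R) = -4 - R
(-w(V))**3 = (-(-4 - 1*(-11/4)))**3 = (-(-4 + 11/4))**3 = (-1*(-5/4))**3 = (5/4)**3 = 125/64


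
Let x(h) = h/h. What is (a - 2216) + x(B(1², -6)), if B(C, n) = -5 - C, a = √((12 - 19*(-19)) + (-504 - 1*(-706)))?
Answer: -2215 + 5*√23 ≈ -2191.0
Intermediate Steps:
a = 5*√23 (a = √((12 + 361) + (-504 + 706)) = √(373 + 202) = √575 = 5*√23 ≈ 23.979)
x(h) = 1
(a - 2216) + x(B(1², -6)) = (5*√23 - 2216) + 1 = (-2216 + 5*√23) + 1 = -2215 + 5*√23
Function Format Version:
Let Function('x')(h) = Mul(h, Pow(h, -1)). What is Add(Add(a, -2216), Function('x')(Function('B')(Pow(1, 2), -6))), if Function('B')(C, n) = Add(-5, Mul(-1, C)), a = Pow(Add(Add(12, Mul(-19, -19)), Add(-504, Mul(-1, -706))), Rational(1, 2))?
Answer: Add(-2215, Mul(5, Pow(23, Rational(1, 2)))) ≈ -2191.0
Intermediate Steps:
a = Mul(5, Pow(23, Rational(1, 2))) (a = Pow(Add(Add(12, 361), Add(-504, 706)), Rational(1, 2)) = Pow(Add(373, 202), Rational(1, 2)) = Pow(575, Rational(1, 2)) = Mul(5, Pow(23, Rational(1, 2))) ≈ 23.979)
Function('x')(h) = 1
Add(Add(a, -2216), Function('x')(Function('B')(Pow(1, 2), -6))) = Add(Add(Mul(5, Pow(23, Rational(1, 2))), -2216), 1) = Add(Add(-2216, Mul(5, Pow(23, Rational(1, 2)))), 1) = Add(-2215, Mul(5, Pow(23, Rational(1, 2))))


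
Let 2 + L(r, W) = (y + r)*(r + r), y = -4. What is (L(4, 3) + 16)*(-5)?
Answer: -70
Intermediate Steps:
L(r, W) = -2 + 2*r*(-4 + r) (L(r, W) = -2 + (-4 + r)*(r + r) = -2 + (-4 + r)*(2*r) = -2 + 2*r*(-4 + r))
(L(4, 3) + 16)*(-5) = ((-2 - 8*4 + 2*4²) + 16)*(-5) = ((-2 - 32 + 2*16) + 16)*(-5) = ((-2 - 32 + 32) + 16)*(-5) = (-2 + 16)*(-5) = 14*(-5) = -70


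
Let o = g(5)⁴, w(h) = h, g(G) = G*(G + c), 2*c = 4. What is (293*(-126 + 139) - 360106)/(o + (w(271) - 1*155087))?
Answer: -356297/1345809 ≈ -0.26475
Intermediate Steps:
c = 2 (c = (½)*4 = 2)
g(G) = G*(2 + G) (g(G) = G*(G + 2) = G*(2 + G))
o = 1500625 (o = (5*(2 + 5))⁴ = (5*7)⁴ = 35⁴ = 1500625)
(293*(-126 + 139) - 360106)/(o + (w(271) - 1*155087)) = (293*(-126 + 139) - 360106)/(1500625 + (271 - 1*155087)) = (293*13 - 360106)/(1500625 + (271 - 155087)) = (3809 - 360106)/(1500625 - 154816) = -356297/1345809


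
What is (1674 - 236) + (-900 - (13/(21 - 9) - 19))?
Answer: 6671/12 ≈ 555.92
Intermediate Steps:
(1674 - 236) + (-900 - (13/(21 - 9) - 19)) = 1438 + (-900 - (13/12 - 19)) = 1438 + (-900 - 1*(-215/12)) = 1438 + (-900 + 215/12) = 1438 - 10585/12 = 6671/12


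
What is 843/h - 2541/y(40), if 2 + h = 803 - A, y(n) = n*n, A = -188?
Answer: -1164249/1582400 ≈ -0.73575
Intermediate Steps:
y(n) = n**2
h = 989 (h = -2 + (803 - 1*(-188)) = -2 + (803 + 188) = -2 + 991 = 989)
843/h - 2541/y(40) = 843/989 - 2541/(40**2) = 843*(1/989) - 2541/1600 = 843/989 - 2541*1/1600 = 843/989 - 2541/1600 = -1164249/1582400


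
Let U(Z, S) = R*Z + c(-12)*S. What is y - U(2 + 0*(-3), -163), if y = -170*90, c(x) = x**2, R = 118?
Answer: 7936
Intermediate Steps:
U(Z, S) = 118*Z + 144*S (U(Z, S) = 118*Z + (-12)**2*S = 118*Z + 144*S)
y = -15300
y - U(2 + 0*(-3), -163) = -15300 - (118*(2 + 0*(-3)) + 144*(-163)) = -15300 - (118*(2 + 0) - 23472) = -15300 - (118*2 - 23472) = -15300 - (236 - 23472) = -15300 - 1*(-23236) = -15300 + 23236 = 7936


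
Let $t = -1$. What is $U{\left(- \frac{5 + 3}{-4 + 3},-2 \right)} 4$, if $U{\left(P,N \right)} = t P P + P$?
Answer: $-224$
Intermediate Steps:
$U{\left(P,N \right)} = P - P^{2}$ ($U{\left(P,N \right)} = - P P + P = - P^{2} + P = P - P^{2}$)
$U{\left(- \frac{5 + 3}{-4 + 3},-2 \right)} 4 = - \frac{5 + 3}{-4 + 3} \left(1 - - \frac{5 + 3}{-4 + 3}\right) 4 = - \frac{8}{-1} \left(1 - - \frac{8}{-1}\right) 4 = - 8 \left(-1\right) \left(1 - - 8 \left(-1\right)\right) 4 = \left(-1\right) \left(-8\right) \left(1 - \left(-1\right) \left(-8\right)\right) 4 = 8 \left(1 - 8\right) 4 = 8 \left(-7\right) 4 = \left(-56\right) 4 = -224$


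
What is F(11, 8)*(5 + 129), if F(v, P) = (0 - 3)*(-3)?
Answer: 1206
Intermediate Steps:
F(v, P) = 9 (F(v, P) = -3*(-3) = 9)
F(11, 8)*(5 + 129) = 9*(5 + 129) = 9*134 = 1206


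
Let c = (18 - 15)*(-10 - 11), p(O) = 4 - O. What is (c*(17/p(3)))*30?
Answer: -32130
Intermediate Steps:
c = -63 (c = 3*(-21) = -63)
(c*(17/p(3)))*30 = -1071/(4 - 1*3)*30 = -1071/(4 - 3)*30 = -1071/1*30 = -1071*30 = -32130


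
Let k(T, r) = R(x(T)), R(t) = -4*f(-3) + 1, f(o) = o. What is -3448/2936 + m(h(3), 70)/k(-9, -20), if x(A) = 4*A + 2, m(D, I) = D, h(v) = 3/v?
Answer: -5236/4771 ≈ -1.0975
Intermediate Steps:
x(A) = 2 + 4*A
R(t) = 13 (R(t) = -4*(-3) + 1 = 12 + 1 = 13)
k(T, r) = 13
-3448/2936 + m(h(3), 70)/k(-9, -20) = -3448/2936 + (3/3)/13 = -3448*1/2936 + (3*(1/3))*(1/13) = -431/367 + 1*(1/13) = -431/367 + 1/13 = -5236/4771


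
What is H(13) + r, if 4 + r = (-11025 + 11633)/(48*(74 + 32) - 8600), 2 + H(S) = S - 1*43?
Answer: -15880/439 ≈ -36.173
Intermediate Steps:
H(S) = -45 + S (H(S) = -2 + (S - 1*43) = -2 + (S - 43) = -2 + (-43 + S) = -45 + S)
r = -1832/439 (r = -4 + (-11025 + 11633)/(48*(74 + 32) - 8600) = -4 + 608/(48*106 - 8600) = -4 + 608/(5088 - 8600) = -4 + 608/(-3512) = -4 + 608*(-1/3512) = -4 - 76/439 = -1832/439 ≈ -4.1731)
H(13) + r = (-45 + 13) - 1832/439 = -32 - 1832/439 = -15880/439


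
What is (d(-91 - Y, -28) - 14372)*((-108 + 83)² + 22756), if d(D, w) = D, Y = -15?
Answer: -337808688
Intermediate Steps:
(d(-91 - Y, -28) - 14372)*((-108 + 83)² + 22756) = ((-91 - 1*(-15)) - 14372)*((-108 + 83)² + 22756) = ((-91 + 15) - 14372)*((-25)² + 22756) = (-76 - 14372)*(625 + 22756) = -14448*23381 = -337808688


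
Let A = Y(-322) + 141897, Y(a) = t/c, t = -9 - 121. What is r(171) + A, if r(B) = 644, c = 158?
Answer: 11260674/79 ≈ 1.4254e+5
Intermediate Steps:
t = -130
Y(a) = -65/79 (Y(a) = -130/158 = -130*1/158 = -65/79)
A = 11209798/79 (A = -65/79 + 141897 = 11209798/79 ≈ 1.4190e+5)
r(171) + A = 644 + 11209798/79 = 11260674/79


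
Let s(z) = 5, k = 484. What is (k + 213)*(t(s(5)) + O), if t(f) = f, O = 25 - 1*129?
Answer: -69003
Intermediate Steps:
O = -104 (O = 25 - 129 = -104)
(k + 213)*(t(s(5)) + O) = (484 + 213)*(5 - 104) = 697*(-99) = -69003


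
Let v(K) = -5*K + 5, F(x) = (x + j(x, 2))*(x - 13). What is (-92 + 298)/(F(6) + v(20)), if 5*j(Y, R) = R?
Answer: -1030/699 ≈ -1.4735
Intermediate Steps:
j(Y, R) = R/5
F(x) = (-13 + x)*(⅖ + x) (F(x) = (x + (⅕)*2)*(x - 13) = (x + ⅖)*(-13 + x) = (⅖ + x)*(-13 + x) = (-13 + x)*(⅖ + x))
v(K) = 5 - 5*K
(-92 + 298)/(F(6) + v(20)) = (-92 + 298)/((-26/5 + 6² - 63/5*6) + (5 - 5*20)) = 206/((-26/5 + 36 - 378/5) + (5 - 100)) = 206/(-224/5 - 95) = 206/(-699/5) = 206*(-5/699) = -1030/699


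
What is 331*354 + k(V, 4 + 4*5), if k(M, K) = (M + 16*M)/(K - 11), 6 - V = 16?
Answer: 1523092/13 ≈ 1.1716e+5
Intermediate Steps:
V = -10 (V = 6 - 1*16 = 6 - 16 = -10)
k(M, K) = 17*M/(-11 + K) (k(M, K) = (17*M)/(-11 + K) = 17*M/(-11 + K))
331*354 + k(V, 4 + 4*5) = 331*354 + 17*(-10)/(-11 + (4 + 4*5)) = 117174 + 17*(-10)/(-11 + (4 + 20)) = 117174 + 17*(-10)/(-11 + 24) = 117174 + 17*(-10)/13 = 117174 + 17*(-10)*(1/13) = 117174 - 170/13 = 1523092/13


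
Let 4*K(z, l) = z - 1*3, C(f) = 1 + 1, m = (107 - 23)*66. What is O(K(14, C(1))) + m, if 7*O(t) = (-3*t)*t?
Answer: 620565/112 ≈ 5540.8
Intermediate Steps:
m = 5544 (m = 84*66 = 5544)
C(f) = 2
K(z, l) = -¾ + z/4 (K(z, l) = (z - 1*3)/4 = (z - 3)/4 = (-3 + z)/4 = -¾ + z/4)
O(t) = -3*t²/7 (O(t) = ((-3*t)*t)/7 = (-3*t²)/7 = -3*t²/7)
O(K(14, C(1))) + m = -3*(-¾ + (¼)*14)²/7 + 5544 = -3*(-¾ + 7/2)²/7 + 5544 = -3*(11/4)²/7 + 5544 = -3/7*121/16 + 5544 = -363/112 + 5544 = 620565/112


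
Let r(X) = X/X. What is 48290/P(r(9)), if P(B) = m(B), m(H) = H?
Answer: 48290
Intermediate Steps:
r(X) = 1
P(B) = B
48290/P(r(9)) = 48290/1 = 48290*1 = 48290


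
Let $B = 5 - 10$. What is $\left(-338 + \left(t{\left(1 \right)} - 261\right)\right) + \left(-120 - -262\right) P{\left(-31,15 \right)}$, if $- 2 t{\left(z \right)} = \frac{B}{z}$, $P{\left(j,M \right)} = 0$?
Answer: $- \frac{1193}{2} \approx -596.5$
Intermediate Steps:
$B = -5$ ($B = 5 - 10 = -5$)
$t{\left(z \right)} = \frac{5}{2 z}$ ($t{\left(z \right)} = - \frac{\left(-5\right) \frac{1}{z}}{2} = \frac{5}{2 z}$)
$\left(-338 + \left(t{\left(1 \right)} - 261\right)\right) + \left(-120 - -262\right) P{\left(-31,15 \right)} = \left(-338 + \left(\frac{5}{2 \cdot 1} - 261\right)\right) + \left(-120 - -262\right) 0 = \left(-338 + \left(\frac{5}{2} \cdot 1 - 261\right)\right) + \left(-120 + 262\right) 0 = \left(-338 + \left(\frac{5}{2} - 261\right)\right) + 142 \cdot 0 = \left(-338 - \frac{517}{2}\right) + 0 = - \frac{1193}{2} + 0 = - \frac{1193}{2}$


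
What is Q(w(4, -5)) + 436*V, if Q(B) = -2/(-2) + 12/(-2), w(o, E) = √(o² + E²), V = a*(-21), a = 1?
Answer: -9161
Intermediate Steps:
V = -21 (V = 1*(-21) = -21)
w(o, E) = √(E² + o²)
Q(B) = -5 (Q(B) = -2*(-½) + 12*(-½) = 1 - 6 = -5)
Q(w(4, -5)) + 436*V = -5 + 436*(-21) = -5 - 9156 = -9161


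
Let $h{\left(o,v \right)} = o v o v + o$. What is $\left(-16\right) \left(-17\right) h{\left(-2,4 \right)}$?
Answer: $16864$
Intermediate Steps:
$h{\left(o,v \right)} = o + o^{2} v^{2}$ ($h{\left(o,v \right)} = v o^{2} v + o = o^{2} v^{2} + o = o + o^{2} v^{2}$)
$\left(-16\right) \left(-17\right) h{\left(-2,4 \right)} = \left(-16\right) \left(-17\right) \left(- 2 \left(1 - 2 \cdot 4^{2}\right)\right) = 272 \left(- 2 \left(1 - 32\right)\right) = 272 \left(\left(-2\right) \left(-31\right)\right) = 272 \cdot 62 = 16864$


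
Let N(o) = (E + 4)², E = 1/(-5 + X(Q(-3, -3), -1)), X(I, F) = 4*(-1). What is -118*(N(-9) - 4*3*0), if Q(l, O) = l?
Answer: -144550/81 ≈ -1784.6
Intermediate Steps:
X(I, F) = -4
E = -⅑ (E = 1/(-5 - 4) = 1/(-9) = -⅑ ≈ -0.11111)
N(o) = 1225/81 (N(o) = (-⅑ + 4)² = (35/9)² = 1225/81)
-118*(N(-9) - 4*3*0) = -118*(1225/81 - 4*3*0) = -118*(1225/81 - 12*0) = -118*(1225/81 + 0) = -118*1225/81 = -144550/81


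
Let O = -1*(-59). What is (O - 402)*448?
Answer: -153664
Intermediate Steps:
O = 59
(O - 402)*448 = (59 - 402)*448 = -343*448 = -153664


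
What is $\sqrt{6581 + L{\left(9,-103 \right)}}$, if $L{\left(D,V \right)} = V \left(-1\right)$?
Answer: $2 \sqrt{1671} \approx 81.756$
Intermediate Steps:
$L{\left(D,V \right)} = - V$
$\sqrt{6581 + L{\left(9,-103 \right)}} = \sqrt{6581 - -103} = \sqrt{6581 + 103} = \sqrt{6684} = 2 \sqrt{1671}$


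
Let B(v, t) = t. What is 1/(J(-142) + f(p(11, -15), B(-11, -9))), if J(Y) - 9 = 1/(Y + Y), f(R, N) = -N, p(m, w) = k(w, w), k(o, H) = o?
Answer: 284/5111 ≈ 0.055566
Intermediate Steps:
p(m, w) = w
J(Y) = 9 + 1/(2*Y) (J(Y) = 9 + 1/(Y + Y) = 9 + 1/(2*Y))
1/(J(-142) + f(p(11, -15), B(-11, -9))) = 1/((9 + (½)/(-142)) - 1*(-9)) = 1/((9 + (½)*(-1/142)) + 9) = 1/((9 - 1/284) + 9) = 1/(2555/284 + 9) = 1/(5111/284) = 284/5111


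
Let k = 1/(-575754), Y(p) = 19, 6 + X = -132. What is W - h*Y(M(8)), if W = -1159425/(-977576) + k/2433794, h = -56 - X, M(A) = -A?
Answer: -5990430523794368989/3847878167836296 ≈ -1556.8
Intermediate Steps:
X = -138 (X = -6 - 132 = -138)
k = -1/575754 ≈ -1.7369e-6
h = 82 (h = -56 - 1*(-138) = -56 + 138 = 82)
W = 4563661694580179/3847878167836296 (W = -1159425/(-977576) - 1/575754/2433794 = -1159425*(-1/977576) - 1/575754*1/2433794 = 1159425/977576 - 1/1401266630676 = 4563661694580179/3847878167836296 ≈ 1.1860)
W - h*Y(M(8)) = 4563661694580179/3847878167836296 - 82*19 = 4563661694580179/3847878167836296 - 1*1558 = 4563661694580179/3847878167836296 - 1558 = -5990430523794368989/3847878167836296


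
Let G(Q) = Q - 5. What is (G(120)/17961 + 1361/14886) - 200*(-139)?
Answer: 2477613718537/89122482 ≈ 27800.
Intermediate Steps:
G(Q) = -5 + Q
(G(120)/17961 + 1361/14886) - 200*(-139) = ((-5 + 120)/17961 + 1361/14886) - 200*(-139) = (115*(1/17961) + 1361*(1/14886)) - 1*(-27800) = (115/17961 + 1361/14886) + 27800 = 8718937/89122482 + 27800 = 2477613718537/89122482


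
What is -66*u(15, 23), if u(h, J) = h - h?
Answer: 0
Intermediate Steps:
u(h, J) = 0
-66*u(15, 23) = -66*0 = 0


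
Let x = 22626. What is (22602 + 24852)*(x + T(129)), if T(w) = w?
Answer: 1079815770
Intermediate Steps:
(22602 + 24852)*(x + T(129)) = (22602 + 24852)*(22626 + 129) = 47454*22755 = 1079815770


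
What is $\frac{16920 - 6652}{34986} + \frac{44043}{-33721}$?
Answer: $- \frac{35136505}{34698909} \approx -1.0126$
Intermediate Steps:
$\frac{16920 - 6652}{34986} + \frac{44043}{-33721} = \left(16920 - 6652\right) \frac{1}{34986} + 44043 \left(- \frac{1}{33721}\right) = 10268 \cdot \frac{1}{34986} - \frac{44043}{33721} = \frac{302}{1029} - \frac{44043}{33721} = - \frac{35136505}{34698909}$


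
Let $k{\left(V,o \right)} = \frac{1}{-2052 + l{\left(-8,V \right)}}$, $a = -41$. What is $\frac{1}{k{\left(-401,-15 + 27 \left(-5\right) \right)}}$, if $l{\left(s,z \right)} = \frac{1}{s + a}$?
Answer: $- \frac{100549}{49} \approx -2052.0$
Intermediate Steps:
$l{\left(s,z \right)} = \frac{1}{-41 + s}$ ($l{\left(s,z \right)} = \frac{1}{s - 41} = \frac{1}{-41 + s}$)
$k{\left(V,o \right)} = - \frac{49}{100549}$ ($k{\left(V,o \right)} = \frac{1}{-2052 + \frac{1}{-41 - 8}} = \frac{1}{-2052 + \frac{1}{-49}} = \frac{1}{-2052 - \frac{1}{49}} = \frac{1}{- \frac{100549}{49}} = - \frac{49}{100549}$)
$\frac{1}{k{\left(-401,-15 + 27 \left(-5\right) \right)}} = \frac{1}{- \frac{49}{100549}} = - \frac{100549}{49}$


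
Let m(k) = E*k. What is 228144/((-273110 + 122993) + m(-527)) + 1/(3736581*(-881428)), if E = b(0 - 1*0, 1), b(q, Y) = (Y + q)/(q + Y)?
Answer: -187849612683349709/124037524778494548 ≈ -1.5145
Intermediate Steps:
b(q, Y) = 1 (b(q, Y) = (Y + q)/(Y + q) = 1)
E = 1
m(k) = k (m(k) = 1*k = k)
228144/((-273110 + 122993) + m(-527)) + 1/(3736581*(-881428)) = 228144/((-273110 + 122993) - 527) + 1/(3736581*(-881428)) = 228144/(-150117 - 527) + (1/3736581)*(-1/881428) = 228144/(-150644) - 1/3293527117668 = 228144*(-1/150644) - 1/3293527117668 = -57036/37661 - 1/3293527117668 = -187849612683349709/124037524778494548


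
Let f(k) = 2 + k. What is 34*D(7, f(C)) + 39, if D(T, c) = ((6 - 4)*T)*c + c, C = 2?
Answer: 2079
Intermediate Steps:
D(T, c) = c + 2*T*c (D(T, c) = (2*T)*c + c = 2*T*c + c = c + 2*T*c)
34*D(7, f(C)) + 39 = 34*((2 + 2)*(1 + 2*7)) + 39 = 34*(4*(1 + 14)) + 39 = 34*(4*15) + 39 = 34*60 + 39 = 2040 + 39 = 2079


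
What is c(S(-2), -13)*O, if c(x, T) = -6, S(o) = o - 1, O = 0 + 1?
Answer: -6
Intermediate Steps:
O = 1
S(o) = -1 + o
c(S(-2), -13)*O = -6*1 = -6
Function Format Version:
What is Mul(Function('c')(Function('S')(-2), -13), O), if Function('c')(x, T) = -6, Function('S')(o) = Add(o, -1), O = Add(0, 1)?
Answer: -6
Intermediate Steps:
O = 1
Function('S')(o) = Add(-1, o)
Mul(Function('c')(Function('S')(-2), -13), O) = Mul(-6, 1) = -6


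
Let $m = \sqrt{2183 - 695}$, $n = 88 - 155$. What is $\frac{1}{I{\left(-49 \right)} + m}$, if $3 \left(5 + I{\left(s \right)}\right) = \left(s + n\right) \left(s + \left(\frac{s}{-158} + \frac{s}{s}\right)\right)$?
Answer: $\frac{103295265}{189877284553} - \frac{224676 \sqrt{93}}{189877284553} \approx 0.0005326$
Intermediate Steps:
$n = -67$
$m = 4 \sqrt{93}$ ($m = \sqrt{1488} = 4 \sqrt{93} \approx 38.575$)
$I{\left(s \right)} = -5 + \frac{\left(1 + \frac{157 s}{158}\right) \left(-67 + s\right)}{3}$ ($I{\left(s \right)} = -5 + \frac{\left(s - 67\right) \left(s + \left(\frac{s}{-158} + \frac{s}{s}\right)\right)}{3} = -5 + \frac{\left(-67 + s\right) \left(s + \left(s \left(- \frac{1}{158}\right) + 1\right)\right)}{3} = -5 + \frac{\left(-67 + s\right) \left(s - \left(-1 + \frac{s}{158}\right)\right)}{3} = -5 + \frac{\left(-67 + s\right) \left(1 + \frac{157 s}{158}\right)}{3} = -5 + \frac{\left(1 + \frac{157 s}{158}\right) \left(-67 + s\right)}{3}$)
$\frac{1}{I{\left(-49 \right)} + m} = \frac{1}{\left(- \frac{82}{3} - - \frac{507689}{474} + \frac{157 \left(-49\right)^{2}}{474}\right) + 4 \sqrt{93}} = \frac{1}{\left(- \frac{82}{3} + \frac{507689}{474} + \frac{157}{474} \cdot 2401\right) + 4 \sqrt{93}} = \frac{1}{\left(- \frac{82}{3} + \frac{507689}{474} + \frac{376957}{474}\right) + 4 \sqrt{93}} = \frac{1}{\frac{435845}{237} + 4 \sqrt{93}}$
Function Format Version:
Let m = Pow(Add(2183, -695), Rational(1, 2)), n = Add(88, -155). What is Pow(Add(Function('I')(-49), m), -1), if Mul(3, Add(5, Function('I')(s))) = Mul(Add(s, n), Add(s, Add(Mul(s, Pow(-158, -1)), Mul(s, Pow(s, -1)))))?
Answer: Add(Rational(103295265, 189877284553), Mul(Rational(-224676, 189877284553), Pow(93, Rational(1, 2)))) ≈ 0.00053260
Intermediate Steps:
n = -67
m = Mul(4, Pow(93, Rational(1, 2))) (m = Pow(1488, Rational(1, 2)) = Mul(4, Pow(93, Rational(1, 2))) ≈ 38.575)
Function('I')(s) = Add(-5, Mul(Rational(1, 3), Add(1, Mul(Rational(157, 158), s)), Add(-67, s))) (Function('I')(s) = Add(-5, Mul(Rational(1, 3), Mul(Add(s, -67), Add(s, Add(Mul(s, Pow(-158, -1)), Mul(s, Pow(s, -1))))))) = Add(-5, Mul(Rational(1, 3), Mul(Add(-67, s), Add(s, Add(Mul(s, Rational(-1, 158)), 1))))) = Add(-5, Mul(Rational(1, 3), Mul(Add(-67, s), Add(s, Add(Mul(Rational(-1, 158), s), 1))))) = Add(-5, Mul(Rational(1, 3), Mul(Add(-67, s), Add(s, Add(1, Mul(Rational(-1, 158), s)))))) = Add(-5, Mul(Rational(1, 3), Mul(Add(-67, s), Add(1, Mul(Rational(157, 158), s))))) = Add(-5, Mul(Rational(1, 3), Mul(Add(1, Mul(Rational(157, 158), s)), Add(-67, s)))) = Add(-5, Mul(Rational(1, 3), Add(1, Mul(Rational(157, 158), s)), Add(-67, s))))
Pow(Add(Function('I')(-49), m), -1) = Pow(Add(Add(Rational(-82, 3), Mul(Rational(-10361, 474), -49), Mul(Rational(157, 474), Pow(-49, 2))), Mul(4, Pow(93, Rational(1, 2)))), -1) = Pow(Add(Add(Rational(-82, 3), Rational(507689, 474), Mul(Rational(157, 474), 2401)), Mul(4, Pow(93, Rational(1, 2)))), -1) = Pow(Add(Add(Rational(-82, 3), Rational(507689, 474), Rational(376957, 474)), Mul(4, Pow(93, Rational(1, 2)))), -1) = Pow(Add(Rational(435845, 237), Mul(4, Pow(93, Rational(1, 2)))), -1)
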